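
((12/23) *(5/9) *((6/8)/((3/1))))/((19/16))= 0.06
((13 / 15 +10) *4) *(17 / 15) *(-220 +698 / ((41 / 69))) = 433849928 / 9225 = 47029.80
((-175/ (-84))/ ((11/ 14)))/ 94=175/ 6204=0.03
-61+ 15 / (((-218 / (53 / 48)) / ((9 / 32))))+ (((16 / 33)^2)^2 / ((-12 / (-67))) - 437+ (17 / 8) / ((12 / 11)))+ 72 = -423.76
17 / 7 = 2.43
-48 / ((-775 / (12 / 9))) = 64 / 775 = 0.08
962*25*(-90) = -2164500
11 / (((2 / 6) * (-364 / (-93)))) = 3069 / 364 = 8.43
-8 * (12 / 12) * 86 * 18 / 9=-1376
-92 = -92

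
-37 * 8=-296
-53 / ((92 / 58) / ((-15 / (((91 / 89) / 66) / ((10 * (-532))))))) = -51461526600 / 299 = -172112129.10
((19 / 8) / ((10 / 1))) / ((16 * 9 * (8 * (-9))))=-19 / 829440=-0.00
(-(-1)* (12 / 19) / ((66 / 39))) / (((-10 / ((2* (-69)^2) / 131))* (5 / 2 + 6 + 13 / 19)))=-742716 / 2514545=-0.30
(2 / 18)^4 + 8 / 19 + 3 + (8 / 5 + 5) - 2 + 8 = 9985937 / 623295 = 16.02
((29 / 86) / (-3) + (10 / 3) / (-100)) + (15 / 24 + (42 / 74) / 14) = 99241 / 190920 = 0.52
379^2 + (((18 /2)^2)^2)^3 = 282429680122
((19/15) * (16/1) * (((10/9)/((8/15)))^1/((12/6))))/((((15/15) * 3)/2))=380/27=14.07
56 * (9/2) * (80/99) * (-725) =-1624000/11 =-147636.36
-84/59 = -1.42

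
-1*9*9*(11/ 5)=-891/ 5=-178.20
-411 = -411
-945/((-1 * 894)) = 315/298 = 1.06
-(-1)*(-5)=-5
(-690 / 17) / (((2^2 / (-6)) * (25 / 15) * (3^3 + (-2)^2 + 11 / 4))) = 92 / 85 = 1.08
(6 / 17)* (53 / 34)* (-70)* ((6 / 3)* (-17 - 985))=22304520 / 289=77178.27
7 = 7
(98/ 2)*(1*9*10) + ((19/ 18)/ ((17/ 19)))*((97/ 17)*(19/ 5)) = 115369423/ 26010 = 4435.58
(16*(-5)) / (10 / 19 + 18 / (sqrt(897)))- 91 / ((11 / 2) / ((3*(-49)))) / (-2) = -2236793 / 3124- 5415*sqrt(897) / 284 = -1287.06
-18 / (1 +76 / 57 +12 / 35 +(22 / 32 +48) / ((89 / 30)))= -1345680 / 1426997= -0.94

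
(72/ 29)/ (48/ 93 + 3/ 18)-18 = -14.36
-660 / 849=-0.78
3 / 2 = 1.50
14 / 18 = 7 / 9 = 0.78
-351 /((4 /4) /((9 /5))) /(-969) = 1053 /1615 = 0.65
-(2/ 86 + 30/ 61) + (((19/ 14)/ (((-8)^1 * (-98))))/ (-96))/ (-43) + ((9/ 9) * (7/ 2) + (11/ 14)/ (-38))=155662569733/ 52513047552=2.96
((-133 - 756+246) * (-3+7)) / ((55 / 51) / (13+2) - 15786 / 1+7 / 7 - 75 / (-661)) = 260114076 / 1596365659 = 0.16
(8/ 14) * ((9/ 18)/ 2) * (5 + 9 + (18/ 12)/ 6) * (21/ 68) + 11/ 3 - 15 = -8735/ 816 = -10.70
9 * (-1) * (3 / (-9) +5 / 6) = -9 / 2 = -4.50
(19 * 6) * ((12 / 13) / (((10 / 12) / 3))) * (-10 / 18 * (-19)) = 51984 / 13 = 3998.77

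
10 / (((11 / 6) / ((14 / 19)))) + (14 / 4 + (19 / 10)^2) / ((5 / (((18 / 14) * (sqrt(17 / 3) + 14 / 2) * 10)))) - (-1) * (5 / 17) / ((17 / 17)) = 2133 * sqrt(51) / 350 + 23501897 / 177650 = 175.82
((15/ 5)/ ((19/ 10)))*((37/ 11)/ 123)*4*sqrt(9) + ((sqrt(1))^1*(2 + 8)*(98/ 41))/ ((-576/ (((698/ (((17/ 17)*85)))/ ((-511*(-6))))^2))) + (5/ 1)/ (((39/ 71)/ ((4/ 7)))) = 44509903305762781/ 7781979887201520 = 5.72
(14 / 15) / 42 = 1 / 45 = 0.02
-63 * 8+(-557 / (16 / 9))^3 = -30756738.67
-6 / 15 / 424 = -1 / 1060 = -0.00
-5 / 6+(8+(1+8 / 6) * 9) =169 / 6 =28.17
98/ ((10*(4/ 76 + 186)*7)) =19/ 2525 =0.01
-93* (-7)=651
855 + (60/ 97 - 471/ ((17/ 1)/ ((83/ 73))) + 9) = 100288167/ 120377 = 833.12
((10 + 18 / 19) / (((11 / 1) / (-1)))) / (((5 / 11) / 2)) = -416 / 95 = -4.38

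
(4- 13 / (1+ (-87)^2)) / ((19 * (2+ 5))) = 1593 / 52990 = 0.03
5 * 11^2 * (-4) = -2420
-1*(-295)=295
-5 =-5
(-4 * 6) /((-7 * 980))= 6 /1715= 0.00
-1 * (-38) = 38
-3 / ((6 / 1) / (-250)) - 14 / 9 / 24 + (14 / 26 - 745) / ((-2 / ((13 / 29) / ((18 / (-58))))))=-44575 / 108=-412.73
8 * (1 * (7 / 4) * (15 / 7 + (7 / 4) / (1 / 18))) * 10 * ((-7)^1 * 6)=-197820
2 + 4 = 6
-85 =-85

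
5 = 5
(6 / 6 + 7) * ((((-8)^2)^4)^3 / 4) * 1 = 9444732965739290427392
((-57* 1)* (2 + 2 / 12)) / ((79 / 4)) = -494 / 79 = -6.25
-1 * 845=-845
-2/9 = -0.22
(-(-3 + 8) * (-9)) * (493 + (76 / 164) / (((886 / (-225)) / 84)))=394866405 / 18163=21740.15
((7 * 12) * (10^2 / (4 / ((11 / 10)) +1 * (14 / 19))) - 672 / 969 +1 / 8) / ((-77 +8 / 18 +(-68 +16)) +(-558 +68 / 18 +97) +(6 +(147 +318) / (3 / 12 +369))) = -30142726484031 / 9081319218448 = -3.32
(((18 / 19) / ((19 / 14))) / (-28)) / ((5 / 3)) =-27 / 1805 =-0.01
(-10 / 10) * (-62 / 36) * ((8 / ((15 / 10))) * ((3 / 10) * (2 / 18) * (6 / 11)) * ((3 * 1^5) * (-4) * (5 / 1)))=-10.02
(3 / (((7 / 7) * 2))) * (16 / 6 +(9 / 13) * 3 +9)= 268 / 13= 20.62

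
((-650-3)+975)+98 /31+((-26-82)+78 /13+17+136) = 11661 /31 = 376.16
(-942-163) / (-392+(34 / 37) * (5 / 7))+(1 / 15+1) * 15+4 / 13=19.13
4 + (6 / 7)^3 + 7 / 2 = 5577 / 686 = 8.13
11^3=1331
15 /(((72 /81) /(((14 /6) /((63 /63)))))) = 315 /8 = 39.38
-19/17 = -1.12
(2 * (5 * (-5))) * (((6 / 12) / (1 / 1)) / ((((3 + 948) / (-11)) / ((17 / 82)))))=4675 / 77982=0.06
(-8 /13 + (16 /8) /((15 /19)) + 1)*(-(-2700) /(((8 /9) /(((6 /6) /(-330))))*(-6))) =5121 /1144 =4.48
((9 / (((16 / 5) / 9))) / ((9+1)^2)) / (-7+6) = -0.25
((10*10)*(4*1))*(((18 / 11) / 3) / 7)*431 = 1034400 / 77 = 13433.77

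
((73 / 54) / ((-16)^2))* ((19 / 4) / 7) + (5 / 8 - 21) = -7885205 / 387072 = -20.37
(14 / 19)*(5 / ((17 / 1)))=70 / 323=0.22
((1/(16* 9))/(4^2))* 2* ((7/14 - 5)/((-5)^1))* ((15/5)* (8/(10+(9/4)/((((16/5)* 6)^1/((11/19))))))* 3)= 684/122425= 0.01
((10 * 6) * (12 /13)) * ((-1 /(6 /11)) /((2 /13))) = -660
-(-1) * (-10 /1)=-10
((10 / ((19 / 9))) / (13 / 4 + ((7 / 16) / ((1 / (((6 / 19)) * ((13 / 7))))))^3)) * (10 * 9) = 299427840 / 2294539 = 130.50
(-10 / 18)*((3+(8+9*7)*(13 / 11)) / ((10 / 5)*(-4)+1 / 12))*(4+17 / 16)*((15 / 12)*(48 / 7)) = 387180 / 1463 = 264.65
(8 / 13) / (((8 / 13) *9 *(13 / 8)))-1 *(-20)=2348 / 117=20.07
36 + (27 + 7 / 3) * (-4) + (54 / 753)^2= -15371272 / 189003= -81.33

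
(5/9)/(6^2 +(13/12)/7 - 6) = 140/7599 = 0.02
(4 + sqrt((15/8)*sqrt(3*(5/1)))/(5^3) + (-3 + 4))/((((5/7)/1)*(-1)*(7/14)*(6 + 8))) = -1 - 15^(3/4)*sqrt(2)/2500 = -1.00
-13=-13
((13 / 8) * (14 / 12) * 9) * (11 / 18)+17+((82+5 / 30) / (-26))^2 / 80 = 53640289 / 1946880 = 27.55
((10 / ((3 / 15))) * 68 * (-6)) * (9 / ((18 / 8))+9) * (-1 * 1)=265200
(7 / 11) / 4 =7 / 44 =0.16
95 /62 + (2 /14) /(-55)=36513 /23870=1.53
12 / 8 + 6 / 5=27 / 10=2.70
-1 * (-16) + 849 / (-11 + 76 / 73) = -50345 / 727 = -69.25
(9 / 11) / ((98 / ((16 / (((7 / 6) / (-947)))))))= -409104 / 3773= -108.43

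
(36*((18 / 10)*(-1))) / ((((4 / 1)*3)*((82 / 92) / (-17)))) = 103.00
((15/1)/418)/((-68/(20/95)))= -15/135014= -0.00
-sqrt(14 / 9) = -sqrt(14) / 3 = -1.25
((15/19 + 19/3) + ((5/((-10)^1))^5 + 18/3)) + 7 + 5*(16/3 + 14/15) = 93799/1824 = 51.42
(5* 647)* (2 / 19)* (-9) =-58230 / 19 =-3064.74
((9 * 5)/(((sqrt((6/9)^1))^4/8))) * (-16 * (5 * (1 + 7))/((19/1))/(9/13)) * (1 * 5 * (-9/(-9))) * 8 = -1576421.05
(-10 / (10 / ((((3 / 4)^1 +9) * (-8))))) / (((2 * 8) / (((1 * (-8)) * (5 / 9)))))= -65 / 3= -21.67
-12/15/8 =-1/10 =-0.10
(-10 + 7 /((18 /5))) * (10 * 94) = -68150 /9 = -7572.22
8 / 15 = 0.53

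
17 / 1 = 17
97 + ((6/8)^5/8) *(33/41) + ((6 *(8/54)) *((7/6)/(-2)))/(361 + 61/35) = 1396325628787/14391779328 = 97.02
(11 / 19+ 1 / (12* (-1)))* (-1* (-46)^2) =-59777 / 57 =-1048.72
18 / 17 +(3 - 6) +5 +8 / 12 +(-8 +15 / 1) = 547 / 51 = 10.73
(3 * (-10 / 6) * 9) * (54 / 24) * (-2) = 405 / 2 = 202.50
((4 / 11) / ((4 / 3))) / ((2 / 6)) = 9 / 11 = 0.82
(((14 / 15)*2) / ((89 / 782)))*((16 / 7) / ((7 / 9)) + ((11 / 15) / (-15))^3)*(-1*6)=-10260995989936 / 35481796875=-289.19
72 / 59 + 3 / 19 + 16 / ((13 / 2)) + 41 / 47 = 3227472 / 684931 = 4.71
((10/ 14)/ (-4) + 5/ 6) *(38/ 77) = 0.32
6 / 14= 3 / 7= 0.43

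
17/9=1.89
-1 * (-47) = 47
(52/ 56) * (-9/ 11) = -117/ 154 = -0.76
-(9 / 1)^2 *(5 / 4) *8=-810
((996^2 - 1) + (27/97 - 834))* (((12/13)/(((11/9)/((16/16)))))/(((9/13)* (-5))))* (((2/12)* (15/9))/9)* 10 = -1922891680/28809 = -66746.21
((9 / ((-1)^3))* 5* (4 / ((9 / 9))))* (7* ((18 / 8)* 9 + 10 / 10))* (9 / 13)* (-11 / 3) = 883575 / 13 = 67967.31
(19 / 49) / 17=19 / 833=0.02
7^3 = 343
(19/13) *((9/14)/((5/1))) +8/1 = 7451/910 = 8.19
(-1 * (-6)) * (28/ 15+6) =236/ 5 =47.20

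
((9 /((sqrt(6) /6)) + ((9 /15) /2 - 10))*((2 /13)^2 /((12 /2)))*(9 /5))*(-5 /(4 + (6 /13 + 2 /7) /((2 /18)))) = 2037 /63440 - 189*sqrt(6) /6344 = -0.04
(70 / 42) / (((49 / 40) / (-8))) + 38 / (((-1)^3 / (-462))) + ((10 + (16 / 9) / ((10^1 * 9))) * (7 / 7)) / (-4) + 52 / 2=697298159 / 39690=17568.61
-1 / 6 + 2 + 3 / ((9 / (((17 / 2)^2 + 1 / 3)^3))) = 660785815 / 5184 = 127466.40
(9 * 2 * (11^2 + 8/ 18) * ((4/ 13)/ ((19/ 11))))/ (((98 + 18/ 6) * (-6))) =-48092/ 74841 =-0.64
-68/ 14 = -34/ 7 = -4.86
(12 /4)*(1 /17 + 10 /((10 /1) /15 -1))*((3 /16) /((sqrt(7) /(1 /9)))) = -509*sqrt(7) /1904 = -0.71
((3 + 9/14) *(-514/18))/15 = -4369/630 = -6.93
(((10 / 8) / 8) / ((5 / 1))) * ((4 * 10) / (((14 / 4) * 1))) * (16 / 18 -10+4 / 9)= -65 / 21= -3.10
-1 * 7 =-7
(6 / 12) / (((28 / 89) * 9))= 89 / 504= 0.18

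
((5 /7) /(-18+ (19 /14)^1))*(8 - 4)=-40 /233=-0.17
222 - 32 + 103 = 293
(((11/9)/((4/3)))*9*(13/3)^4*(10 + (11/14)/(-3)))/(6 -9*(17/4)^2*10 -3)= -128495939/7360227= -17.46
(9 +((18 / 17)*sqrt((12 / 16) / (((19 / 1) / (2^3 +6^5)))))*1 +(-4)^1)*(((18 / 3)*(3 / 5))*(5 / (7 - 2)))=18 +324*sqrt(110922) / 1615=84.82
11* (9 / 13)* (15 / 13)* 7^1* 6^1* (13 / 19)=62370 / 247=252.51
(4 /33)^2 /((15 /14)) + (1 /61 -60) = -59756101 /996435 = -59.97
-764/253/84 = -191/5313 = -0.04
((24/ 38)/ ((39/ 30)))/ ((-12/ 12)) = -120/ 247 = -0.49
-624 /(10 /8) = -2496 /5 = -499.20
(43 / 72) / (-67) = -43 / 4824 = -0.01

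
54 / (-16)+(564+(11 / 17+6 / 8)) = 76435 / 136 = 562.02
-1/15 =-0.07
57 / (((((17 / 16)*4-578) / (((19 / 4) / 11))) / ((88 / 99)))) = -2888 / 75735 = -0.04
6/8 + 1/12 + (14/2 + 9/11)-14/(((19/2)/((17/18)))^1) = 27311/3762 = 7.26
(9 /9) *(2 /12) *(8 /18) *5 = 10 /27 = 0.37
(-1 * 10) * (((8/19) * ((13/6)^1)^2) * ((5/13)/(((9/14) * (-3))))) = 18200/4617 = 3.94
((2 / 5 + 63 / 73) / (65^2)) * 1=461 / 1542125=0.00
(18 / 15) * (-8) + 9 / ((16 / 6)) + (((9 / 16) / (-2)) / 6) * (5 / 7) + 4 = -5059 / 2240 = -2.26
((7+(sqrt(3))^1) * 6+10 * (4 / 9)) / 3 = 2 * sqrt(3)+418 / 27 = 18.95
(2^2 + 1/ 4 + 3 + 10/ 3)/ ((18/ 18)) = 127/ 12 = 10.58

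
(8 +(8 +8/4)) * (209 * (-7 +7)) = 0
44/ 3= 14.67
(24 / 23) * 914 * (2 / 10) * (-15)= -65808 / 23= -2861.22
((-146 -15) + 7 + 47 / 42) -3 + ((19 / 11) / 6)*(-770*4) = -43787 / 42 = -1042.55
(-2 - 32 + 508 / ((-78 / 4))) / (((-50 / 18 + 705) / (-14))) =24591 / 20540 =1.20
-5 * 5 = -25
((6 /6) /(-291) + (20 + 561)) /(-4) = -84535 /582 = -145.25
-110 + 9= -101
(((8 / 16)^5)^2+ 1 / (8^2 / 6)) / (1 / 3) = 291 / 1024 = 0.28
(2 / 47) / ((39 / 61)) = 122 / 1833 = 0.07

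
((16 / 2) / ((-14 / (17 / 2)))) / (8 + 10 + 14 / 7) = -17 / 70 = -0.24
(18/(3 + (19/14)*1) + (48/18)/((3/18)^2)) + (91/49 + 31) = 56786/427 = 132.99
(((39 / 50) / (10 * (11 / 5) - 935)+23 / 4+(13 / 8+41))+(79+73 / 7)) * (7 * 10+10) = 11024.22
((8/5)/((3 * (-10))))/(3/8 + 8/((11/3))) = -352/16875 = -0.02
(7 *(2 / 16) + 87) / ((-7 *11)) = -703 / 616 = -1.14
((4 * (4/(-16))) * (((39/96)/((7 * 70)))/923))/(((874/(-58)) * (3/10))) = 29/145951008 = 0.00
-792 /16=-99 /2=-49.50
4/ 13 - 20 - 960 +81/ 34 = -431971/ 442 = -977.31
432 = 432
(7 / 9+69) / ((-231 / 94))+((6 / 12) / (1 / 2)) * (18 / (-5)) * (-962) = 35704804 / 10395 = 3434.81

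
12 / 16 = 3 / 4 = 0.75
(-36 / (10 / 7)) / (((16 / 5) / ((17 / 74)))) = -1071 / 592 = -1.81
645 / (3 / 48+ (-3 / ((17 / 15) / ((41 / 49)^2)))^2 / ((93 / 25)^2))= 16522860942707280 / 7959014666929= 2075.99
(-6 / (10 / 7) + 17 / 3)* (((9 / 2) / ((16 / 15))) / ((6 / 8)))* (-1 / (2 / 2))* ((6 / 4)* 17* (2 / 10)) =-1683 / 40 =-42.08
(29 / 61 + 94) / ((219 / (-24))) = -46104 / 4453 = -10.35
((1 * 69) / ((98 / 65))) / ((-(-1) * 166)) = 0.28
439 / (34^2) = 439 / 1156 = 0.38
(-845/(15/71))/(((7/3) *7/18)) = -215982/49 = -4407.80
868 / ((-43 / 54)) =-1090.05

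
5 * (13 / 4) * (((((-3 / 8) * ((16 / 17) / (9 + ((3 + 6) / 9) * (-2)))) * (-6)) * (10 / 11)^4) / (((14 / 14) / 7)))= 5850000 / 248897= 23.50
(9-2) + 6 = 13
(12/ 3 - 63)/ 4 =-59/ 4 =-14.75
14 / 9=1.56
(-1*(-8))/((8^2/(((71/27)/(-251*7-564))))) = -71/501336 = -0.00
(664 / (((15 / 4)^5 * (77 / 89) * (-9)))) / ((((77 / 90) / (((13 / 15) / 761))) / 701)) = -1102933704704 / 10278829378125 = -0.11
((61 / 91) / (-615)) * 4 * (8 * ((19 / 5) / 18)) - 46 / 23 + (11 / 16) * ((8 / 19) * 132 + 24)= 52.70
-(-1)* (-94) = -94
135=135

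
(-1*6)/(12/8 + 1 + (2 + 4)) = -12/17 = -0.71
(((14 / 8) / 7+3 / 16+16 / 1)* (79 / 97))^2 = 431683729 / 2408704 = 179.22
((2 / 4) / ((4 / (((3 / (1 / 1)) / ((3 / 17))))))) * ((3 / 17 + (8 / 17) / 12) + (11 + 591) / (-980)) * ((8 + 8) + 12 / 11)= -66881 / 4620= -14.48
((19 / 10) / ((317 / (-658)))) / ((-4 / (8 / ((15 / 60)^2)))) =200032 / 1585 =126.20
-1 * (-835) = 835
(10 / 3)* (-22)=-73.33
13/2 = 6.50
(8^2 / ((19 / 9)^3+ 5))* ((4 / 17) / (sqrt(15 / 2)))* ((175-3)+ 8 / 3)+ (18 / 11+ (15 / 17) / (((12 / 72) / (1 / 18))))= 68.59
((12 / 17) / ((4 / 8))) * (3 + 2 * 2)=168 / 17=9.88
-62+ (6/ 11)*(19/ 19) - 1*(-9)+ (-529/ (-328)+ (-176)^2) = 111577971/ 3608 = 30925.16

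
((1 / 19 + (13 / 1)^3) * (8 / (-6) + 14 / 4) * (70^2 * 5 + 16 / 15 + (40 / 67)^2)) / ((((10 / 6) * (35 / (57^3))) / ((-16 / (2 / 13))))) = -151259494028041062144 / 3927875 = -38509243300268.23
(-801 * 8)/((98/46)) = -147384/49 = -3007.84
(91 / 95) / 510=91 / 48450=0.00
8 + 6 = 14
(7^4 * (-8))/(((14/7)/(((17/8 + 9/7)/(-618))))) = 65513/1236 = 53.00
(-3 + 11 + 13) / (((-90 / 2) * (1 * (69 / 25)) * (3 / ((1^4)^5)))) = -35 / 621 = -0.06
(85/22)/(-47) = -0.08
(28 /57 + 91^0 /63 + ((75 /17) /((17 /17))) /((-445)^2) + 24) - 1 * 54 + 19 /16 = -72998175529 /2578950864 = -28.31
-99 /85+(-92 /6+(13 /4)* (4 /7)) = -14.64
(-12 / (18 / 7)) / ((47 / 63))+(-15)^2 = 10281 / 47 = 218.74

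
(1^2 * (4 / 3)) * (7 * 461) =12908 / 3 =4302.67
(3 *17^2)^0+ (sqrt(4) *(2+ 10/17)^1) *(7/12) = 205/51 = 4.02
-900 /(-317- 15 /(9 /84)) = 900 /457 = 1.97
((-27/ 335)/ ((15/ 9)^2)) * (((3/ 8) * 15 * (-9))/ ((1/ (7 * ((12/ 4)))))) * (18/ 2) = 277.62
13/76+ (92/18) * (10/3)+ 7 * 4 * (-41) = -2320385/2052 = -1130.79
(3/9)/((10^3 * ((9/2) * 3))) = 1/40500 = 0.00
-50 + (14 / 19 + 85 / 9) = -6809 / 171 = -39.82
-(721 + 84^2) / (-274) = 7777 / 274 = 28.38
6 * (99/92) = 297/46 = 6.46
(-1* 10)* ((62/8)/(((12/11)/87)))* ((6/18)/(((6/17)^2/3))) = -14289605/288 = -49616.68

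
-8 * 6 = -48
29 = 29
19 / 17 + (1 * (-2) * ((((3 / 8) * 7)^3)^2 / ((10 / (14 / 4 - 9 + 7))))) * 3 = -13072409153 / 44564480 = -293.34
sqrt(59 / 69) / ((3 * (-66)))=-0.00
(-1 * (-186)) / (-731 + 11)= -31 / 120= -0.26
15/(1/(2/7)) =30/7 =4.29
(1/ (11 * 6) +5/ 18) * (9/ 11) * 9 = 261/ 121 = 2.16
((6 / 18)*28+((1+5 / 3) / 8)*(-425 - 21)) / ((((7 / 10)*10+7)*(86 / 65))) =-13585 / 1806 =-7.52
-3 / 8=-0.38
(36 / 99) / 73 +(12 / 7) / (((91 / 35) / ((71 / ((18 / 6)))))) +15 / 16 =19346079 / 1169168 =16.55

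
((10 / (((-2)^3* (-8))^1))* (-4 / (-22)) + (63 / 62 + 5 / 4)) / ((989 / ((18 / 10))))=112671 / 26979920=0.00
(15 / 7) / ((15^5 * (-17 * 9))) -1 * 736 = -39905460001 / 54219375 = -736.00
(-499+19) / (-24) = 20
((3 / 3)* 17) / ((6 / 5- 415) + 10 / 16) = -680 / 16527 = -0.04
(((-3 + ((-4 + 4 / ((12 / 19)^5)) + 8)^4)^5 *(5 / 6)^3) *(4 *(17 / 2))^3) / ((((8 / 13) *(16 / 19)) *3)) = 77279117532773516844088666502231858521180450431019950515785156565589055436150572974162754991373047488646497132848114497693931043148102875 / 7809437737198521582096678101521316955250914646331855244073126347777858430722241646849945297819271168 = 9895605821232380166763409000000000000.00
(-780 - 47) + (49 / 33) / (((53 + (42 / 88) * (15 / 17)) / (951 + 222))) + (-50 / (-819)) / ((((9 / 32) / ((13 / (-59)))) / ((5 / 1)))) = -1062227651293 / 1336748427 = -794.64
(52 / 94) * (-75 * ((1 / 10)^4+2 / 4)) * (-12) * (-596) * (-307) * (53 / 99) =315232303854 / 12925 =24389346.53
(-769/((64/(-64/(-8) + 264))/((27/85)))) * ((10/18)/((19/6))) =-6921/38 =-182.13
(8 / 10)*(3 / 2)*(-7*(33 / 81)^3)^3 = -1617552116026 / 12709329141645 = -0.13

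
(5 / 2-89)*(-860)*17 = 1264630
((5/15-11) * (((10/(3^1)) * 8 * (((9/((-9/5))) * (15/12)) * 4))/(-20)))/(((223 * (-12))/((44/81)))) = 35200/487701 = 0.07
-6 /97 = -0.06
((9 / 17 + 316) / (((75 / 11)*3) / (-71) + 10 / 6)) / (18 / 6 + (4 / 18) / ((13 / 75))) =491699637 / 9169970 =53.62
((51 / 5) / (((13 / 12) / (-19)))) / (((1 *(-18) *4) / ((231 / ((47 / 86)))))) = 3208359 / 3055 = 1050.20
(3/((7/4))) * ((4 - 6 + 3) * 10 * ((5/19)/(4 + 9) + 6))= 178440/1729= 103.20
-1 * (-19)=19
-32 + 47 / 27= -817 / 27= -30.26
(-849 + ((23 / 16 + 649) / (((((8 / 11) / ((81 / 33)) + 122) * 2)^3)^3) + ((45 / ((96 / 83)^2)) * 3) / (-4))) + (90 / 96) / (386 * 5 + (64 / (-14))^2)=-15973820907191691168153881555007759271693599 / 18271920742854980409702385831864422105088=-874.23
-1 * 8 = -8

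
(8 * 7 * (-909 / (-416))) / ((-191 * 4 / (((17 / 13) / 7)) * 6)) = -5151 / 1032928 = -0.00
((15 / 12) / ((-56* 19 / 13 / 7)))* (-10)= 325 / 304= 1.07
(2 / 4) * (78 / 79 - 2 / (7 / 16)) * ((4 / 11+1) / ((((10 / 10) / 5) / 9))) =-668925 / 6083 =-109.97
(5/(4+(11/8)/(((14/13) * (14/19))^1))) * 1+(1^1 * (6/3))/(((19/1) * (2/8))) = 220872/170791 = 1.29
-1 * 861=-861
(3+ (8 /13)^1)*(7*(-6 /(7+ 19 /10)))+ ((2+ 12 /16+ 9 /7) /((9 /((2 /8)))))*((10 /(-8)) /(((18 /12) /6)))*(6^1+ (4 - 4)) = -3970025 /194376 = -20.42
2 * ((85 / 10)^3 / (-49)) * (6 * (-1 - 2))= 44217 / 98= 451.19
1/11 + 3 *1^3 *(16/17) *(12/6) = 1073/187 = 5.74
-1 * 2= -2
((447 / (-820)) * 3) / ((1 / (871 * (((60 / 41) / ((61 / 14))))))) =-49056462 / 102541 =-478.41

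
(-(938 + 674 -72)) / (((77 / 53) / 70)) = -74200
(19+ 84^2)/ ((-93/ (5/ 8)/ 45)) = -530625/ 248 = -2139.62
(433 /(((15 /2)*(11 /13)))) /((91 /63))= 2598 /55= 47.24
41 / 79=0.52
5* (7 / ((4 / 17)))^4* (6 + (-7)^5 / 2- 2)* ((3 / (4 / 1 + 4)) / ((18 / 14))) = -9595290271.87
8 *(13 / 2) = 52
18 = 18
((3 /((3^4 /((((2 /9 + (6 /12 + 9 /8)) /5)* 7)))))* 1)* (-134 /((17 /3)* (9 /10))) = -62377 /24786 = -2.52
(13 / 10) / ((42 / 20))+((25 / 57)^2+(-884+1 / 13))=-261099911 / 295659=-883.11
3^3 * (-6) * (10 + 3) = -2106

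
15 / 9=1.67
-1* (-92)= 92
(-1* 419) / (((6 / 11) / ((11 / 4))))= -2112.46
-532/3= -177.33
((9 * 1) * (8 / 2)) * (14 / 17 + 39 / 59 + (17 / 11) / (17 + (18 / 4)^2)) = 90312300 / 1643917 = 54.94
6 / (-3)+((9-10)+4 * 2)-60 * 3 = -175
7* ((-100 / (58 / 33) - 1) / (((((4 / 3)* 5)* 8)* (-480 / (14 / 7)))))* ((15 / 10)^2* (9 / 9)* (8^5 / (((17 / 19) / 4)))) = 128624832 / 12325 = 10436.09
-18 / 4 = -9 / 2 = -4.50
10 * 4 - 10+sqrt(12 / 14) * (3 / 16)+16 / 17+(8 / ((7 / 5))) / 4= 3 * sqrt(42) / 112+3852 / 119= 32.54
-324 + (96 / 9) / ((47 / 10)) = -45364 / 141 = -321.73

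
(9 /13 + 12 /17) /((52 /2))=309 /5746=0.05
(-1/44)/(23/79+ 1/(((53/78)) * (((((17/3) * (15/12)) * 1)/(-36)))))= 355895/112568236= 0.00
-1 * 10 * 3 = -30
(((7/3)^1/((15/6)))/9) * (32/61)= 448/8235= 0.05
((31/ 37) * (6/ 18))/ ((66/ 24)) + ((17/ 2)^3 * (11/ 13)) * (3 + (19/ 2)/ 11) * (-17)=-8668201193/ 253968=-34131.08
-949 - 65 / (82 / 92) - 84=-45343 / 41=-1105.93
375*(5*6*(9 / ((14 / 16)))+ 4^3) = 978000 / 7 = 139714.29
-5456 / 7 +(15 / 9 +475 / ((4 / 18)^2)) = 742643 / 84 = 8840.99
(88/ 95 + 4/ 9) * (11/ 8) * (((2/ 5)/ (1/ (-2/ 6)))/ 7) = -3223/ 89775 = -0.04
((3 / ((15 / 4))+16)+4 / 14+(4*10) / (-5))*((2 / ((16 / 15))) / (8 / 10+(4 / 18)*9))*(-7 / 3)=-795 / 56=-14.20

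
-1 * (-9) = 9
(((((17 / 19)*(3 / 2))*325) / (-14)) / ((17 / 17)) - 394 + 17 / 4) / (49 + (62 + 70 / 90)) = -1007649 / 267596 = -3.77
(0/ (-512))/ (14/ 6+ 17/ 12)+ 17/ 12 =17/ 12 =1.42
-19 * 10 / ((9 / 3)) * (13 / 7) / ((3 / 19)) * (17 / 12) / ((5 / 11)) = -877591 / 378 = -2321.67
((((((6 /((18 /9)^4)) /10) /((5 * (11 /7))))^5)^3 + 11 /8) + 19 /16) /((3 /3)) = 11493545551118119179649024000000000068122318582951682301 /4485286068729022118887424000000000000000000000000000000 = 2.56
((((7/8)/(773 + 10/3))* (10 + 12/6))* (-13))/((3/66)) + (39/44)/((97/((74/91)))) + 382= 13155692041/34790602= 378.14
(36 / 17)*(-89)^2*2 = 570312 / 17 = 33547.76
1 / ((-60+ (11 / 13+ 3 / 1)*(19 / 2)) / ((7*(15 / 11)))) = -273 / 671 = -0.41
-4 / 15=-0.27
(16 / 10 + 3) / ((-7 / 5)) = -23 / 7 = -3.29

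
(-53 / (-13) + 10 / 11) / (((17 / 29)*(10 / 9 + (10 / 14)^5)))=6.56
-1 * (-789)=789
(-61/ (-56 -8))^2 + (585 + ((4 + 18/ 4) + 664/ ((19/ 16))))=89775147/ 77824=1153.57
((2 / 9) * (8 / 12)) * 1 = 4 / 27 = 0.15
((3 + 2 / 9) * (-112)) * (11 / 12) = -8932 / 27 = -330.81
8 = 8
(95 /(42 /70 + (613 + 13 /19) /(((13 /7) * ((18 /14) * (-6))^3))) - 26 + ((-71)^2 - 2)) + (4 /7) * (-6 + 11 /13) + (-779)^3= -250552518652393296 /530017579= -472724921.93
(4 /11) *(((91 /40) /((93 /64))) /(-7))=-416 /5115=-0.08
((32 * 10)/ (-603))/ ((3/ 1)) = -320/ 1809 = -0.18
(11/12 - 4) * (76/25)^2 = -53428/1875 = -28.49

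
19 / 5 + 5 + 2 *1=54 / 5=10.80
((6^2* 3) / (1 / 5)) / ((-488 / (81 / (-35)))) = 2187 / 854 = 2.56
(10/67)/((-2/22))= -110/67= -1.64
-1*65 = -65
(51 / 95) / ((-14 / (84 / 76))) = -0.04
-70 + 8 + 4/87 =-5390/87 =-61.95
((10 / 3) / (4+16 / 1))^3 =1 / 216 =0.00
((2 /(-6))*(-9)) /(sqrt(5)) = 1.34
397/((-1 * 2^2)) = -397/4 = -99.25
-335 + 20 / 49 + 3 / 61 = -999948 / 2989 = -334.54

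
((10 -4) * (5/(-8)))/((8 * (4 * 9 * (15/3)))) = -1/384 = -0.00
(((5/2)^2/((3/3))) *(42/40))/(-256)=-105/4096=-0.03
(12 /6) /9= 0.22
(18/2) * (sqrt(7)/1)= 9 * sqrt(7)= 23.81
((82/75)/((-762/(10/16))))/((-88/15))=41/268224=0.00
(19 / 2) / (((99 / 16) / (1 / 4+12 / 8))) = 266 / 99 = 2.69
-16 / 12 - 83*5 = -1249 / 3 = -416.33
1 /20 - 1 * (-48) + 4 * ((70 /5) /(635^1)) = 122271 /2540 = 48.14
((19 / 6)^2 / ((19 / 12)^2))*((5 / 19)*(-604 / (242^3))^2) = 114005 / 59630139157699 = 0.00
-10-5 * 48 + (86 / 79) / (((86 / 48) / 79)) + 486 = 284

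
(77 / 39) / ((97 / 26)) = 154 / 291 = 0.53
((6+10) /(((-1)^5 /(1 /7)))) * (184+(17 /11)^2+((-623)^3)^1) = 468132893664 /847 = 552695269.97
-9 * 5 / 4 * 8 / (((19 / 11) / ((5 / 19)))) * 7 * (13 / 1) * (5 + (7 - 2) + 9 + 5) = -10810800 / 361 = -29946.81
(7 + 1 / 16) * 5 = 565 / 16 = 35.31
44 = 44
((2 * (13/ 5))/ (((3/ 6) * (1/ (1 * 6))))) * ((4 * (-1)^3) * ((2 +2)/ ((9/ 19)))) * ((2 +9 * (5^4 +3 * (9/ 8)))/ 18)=-89431784/ 135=-662457.66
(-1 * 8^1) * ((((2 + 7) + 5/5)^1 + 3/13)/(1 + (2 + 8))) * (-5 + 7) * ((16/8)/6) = -2128/429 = -4.96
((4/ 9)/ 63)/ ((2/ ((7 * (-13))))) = -26/ 81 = -0.32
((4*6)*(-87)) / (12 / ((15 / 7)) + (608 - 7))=-1160 / 337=-3.44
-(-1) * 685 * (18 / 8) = 6165 / 4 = 1541.25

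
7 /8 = 0.88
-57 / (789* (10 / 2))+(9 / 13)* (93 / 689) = 930472 / 11778455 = 0.08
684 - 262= 422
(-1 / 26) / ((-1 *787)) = 1 / 20462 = 0.00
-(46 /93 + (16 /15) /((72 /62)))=-5914 /4185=-1.41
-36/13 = -2.77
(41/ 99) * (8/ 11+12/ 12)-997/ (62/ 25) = -27095027/ 67518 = -401.30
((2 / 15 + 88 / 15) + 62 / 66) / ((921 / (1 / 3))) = 229 / 91179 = 0.00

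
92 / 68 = 23 / 17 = 1.35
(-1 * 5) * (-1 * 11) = 55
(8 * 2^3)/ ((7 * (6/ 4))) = 128/ 21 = 6.10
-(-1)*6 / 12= 1 / 2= 0.50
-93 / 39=-31 / 13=-2.38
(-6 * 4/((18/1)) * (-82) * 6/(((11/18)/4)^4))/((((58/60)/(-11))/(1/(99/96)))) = -13286636.85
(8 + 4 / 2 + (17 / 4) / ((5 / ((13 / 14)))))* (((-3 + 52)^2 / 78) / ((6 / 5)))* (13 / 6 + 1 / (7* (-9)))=13371953 / 22464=595.26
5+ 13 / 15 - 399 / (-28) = 1207 / 60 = 20.12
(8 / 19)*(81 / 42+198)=11196 / 133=84.18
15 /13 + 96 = 1263 /13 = 97.15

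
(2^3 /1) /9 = 8 /9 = 0.89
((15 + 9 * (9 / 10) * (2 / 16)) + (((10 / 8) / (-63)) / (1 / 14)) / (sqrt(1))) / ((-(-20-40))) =11329 / 43200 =0.26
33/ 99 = 1/ 3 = 0.33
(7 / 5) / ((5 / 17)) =119 / 25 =4.76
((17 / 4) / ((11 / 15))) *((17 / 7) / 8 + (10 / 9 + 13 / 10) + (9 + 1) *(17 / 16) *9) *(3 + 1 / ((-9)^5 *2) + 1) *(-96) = -995061408476 / 4546773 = -218850.03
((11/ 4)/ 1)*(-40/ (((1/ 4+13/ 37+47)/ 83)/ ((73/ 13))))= -19728104/ 18317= -1077.04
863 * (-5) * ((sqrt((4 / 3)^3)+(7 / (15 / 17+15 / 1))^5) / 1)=-34520 * sqrt(3) / 9-20594232084937 / 286978140000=-6715.14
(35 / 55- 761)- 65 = -9079 / 11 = -825.36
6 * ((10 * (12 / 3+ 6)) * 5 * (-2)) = -6000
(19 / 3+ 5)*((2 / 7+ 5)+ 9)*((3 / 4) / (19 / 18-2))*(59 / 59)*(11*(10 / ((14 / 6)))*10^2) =-29700000 / 49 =-606122.45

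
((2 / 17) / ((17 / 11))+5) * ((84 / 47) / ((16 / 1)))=30807 / 54332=0.57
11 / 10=1.10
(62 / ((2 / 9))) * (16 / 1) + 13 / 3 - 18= 13351 / 3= 4450.33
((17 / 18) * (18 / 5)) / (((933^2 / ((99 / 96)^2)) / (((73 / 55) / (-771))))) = -13651 / 1909040409600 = -0.00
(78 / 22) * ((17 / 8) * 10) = 3315 / 44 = 75.34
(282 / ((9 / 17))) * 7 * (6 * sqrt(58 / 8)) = 60238.45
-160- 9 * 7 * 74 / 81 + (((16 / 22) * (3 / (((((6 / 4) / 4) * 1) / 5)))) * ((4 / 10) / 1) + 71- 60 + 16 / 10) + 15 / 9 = -94868 / 495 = -191.65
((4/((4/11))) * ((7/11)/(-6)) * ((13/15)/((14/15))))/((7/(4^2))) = -2.48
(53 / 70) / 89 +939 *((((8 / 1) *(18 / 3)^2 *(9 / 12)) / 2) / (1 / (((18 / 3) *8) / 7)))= 4332320693 / 6230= 695396.58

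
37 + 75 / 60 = 38.25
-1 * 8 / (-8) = 1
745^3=413493625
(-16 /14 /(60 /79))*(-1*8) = 1264 /105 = 12.04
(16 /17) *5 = 80 /17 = 4.71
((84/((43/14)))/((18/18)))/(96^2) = 49/16512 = 0.00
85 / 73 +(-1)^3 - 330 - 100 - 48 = -477.84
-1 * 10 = -10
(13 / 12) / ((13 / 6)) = 1 / 2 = 0.50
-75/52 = -1.44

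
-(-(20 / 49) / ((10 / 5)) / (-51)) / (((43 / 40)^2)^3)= -40960000000 / 15797086259451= -0.00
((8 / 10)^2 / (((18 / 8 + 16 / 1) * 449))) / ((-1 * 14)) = -32 / 5735975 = -0.00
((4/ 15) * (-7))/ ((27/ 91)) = -2548/ 405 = -6.29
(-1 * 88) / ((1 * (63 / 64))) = -5632 / 63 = -89.40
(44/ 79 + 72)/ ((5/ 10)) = 11464/ 79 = 145.11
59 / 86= 0.69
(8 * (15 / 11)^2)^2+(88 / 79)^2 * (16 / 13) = 264684998464 / 1187868253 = 222.82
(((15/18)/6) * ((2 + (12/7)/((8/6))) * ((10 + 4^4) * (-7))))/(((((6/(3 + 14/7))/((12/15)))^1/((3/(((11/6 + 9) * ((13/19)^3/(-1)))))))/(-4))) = -167853448/85683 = -1959.01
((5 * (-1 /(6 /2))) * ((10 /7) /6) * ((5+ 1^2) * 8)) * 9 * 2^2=-4800 /7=-685.71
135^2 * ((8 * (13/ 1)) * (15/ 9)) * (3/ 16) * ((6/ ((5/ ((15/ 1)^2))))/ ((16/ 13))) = 2079016875/ 16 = 129938554.69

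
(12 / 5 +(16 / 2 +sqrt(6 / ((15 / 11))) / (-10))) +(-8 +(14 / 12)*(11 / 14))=3.11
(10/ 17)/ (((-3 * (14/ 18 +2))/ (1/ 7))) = -6/ 595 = -0.01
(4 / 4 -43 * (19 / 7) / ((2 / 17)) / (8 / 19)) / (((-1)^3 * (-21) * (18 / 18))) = -263779 / 2352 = -112.15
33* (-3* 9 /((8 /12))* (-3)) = 8019 /2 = 4009.50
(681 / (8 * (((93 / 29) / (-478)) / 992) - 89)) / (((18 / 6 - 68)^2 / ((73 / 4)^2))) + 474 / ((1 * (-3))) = -158.60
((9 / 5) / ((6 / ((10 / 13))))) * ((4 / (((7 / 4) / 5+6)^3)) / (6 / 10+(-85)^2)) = 15000 / 30064117291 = 0.00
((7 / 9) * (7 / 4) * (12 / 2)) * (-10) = -81.67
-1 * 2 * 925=-1850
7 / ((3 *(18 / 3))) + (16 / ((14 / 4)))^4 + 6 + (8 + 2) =19582663 / 43218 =453.11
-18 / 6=-3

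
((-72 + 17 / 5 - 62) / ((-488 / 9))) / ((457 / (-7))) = -41139 / 1115080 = -0.04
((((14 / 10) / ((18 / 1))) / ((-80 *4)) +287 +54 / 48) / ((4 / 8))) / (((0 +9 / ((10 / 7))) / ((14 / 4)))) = 8297993 / 25920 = 320.14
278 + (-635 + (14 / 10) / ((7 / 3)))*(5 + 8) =-39846 / 5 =-7969.20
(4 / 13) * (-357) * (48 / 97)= -54.36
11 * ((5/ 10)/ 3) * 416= 2288/ 3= 762.67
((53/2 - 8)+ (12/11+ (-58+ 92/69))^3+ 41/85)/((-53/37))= 119821.29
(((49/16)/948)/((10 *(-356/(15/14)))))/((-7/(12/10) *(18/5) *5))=1/107996160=0.00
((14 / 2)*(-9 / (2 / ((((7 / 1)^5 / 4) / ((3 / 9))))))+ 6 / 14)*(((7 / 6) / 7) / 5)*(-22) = 291180.96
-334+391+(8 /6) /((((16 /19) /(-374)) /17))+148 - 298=-60959 /6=-10159.83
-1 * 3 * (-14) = 42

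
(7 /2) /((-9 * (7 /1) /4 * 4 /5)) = -5 /18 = -0.28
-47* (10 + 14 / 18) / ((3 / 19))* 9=-86621 / 3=-28873.67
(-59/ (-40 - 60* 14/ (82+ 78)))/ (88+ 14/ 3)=354/ 25159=0.01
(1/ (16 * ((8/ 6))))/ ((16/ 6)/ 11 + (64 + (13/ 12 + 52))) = 99/ 247792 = 0.00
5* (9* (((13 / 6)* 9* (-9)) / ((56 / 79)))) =-1247805 / 112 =-11141.12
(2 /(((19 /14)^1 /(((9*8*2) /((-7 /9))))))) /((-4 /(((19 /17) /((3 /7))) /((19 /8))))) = 24192 /323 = 74.90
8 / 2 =4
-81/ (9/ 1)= -9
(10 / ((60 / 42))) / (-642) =-7 / 642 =-0.01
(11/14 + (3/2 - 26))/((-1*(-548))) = -83/1918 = -0.04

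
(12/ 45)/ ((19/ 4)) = 16/ 285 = 0.06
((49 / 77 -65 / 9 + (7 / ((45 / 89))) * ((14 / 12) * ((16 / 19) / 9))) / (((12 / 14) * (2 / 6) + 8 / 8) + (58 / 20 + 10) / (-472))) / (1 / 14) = -119212073344 / 2111571099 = -56.46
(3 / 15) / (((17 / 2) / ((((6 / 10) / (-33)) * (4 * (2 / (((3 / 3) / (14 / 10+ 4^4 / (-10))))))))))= 176 / 2125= 0.08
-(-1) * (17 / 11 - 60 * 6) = -3943 / 11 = -358.45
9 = 9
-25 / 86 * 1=-25 / 86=-0.29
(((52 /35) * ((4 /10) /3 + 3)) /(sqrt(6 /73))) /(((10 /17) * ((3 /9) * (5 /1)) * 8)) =10387 * sqrt(438) /105000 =2.07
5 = 5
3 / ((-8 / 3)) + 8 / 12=-11 / 24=-0.46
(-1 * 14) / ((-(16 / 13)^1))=91 / 8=11.38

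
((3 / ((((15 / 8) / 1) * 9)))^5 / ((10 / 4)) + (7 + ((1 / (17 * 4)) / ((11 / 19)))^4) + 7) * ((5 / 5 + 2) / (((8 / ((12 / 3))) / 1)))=4043609579239597075201 / 192551854442904000000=21.00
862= 862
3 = 3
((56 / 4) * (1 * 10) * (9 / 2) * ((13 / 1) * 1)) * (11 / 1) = 90090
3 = 3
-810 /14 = -405 /7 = -57.86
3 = 3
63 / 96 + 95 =3061 / 32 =95.66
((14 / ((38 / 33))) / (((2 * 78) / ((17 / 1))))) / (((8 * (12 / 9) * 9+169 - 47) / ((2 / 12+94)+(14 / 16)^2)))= 23859143 / 41353728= 0.58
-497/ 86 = -5.78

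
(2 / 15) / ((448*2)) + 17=114241 / 6720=17.00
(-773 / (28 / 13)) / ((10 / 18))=-90441 / 140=-646.01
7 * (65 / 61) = 455 / 61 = 7.46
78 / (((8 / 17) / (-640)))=-106080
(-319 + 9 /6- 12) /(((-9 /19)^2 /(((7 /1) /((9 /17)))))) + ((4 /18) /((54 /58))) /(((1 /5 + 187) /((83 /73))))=-161197019779 /8301852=-19417.00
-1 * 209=-209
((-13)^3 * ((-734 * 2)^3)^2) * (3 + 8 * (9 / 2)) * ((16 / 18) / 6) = -127041971460484350696561.80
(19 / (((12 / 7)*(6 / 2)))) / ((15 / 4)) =133 / 135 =0.99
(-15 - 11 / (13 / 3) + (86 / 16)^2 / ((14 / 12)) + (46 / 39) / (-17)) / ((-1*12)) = -81745 / 137088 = -0.60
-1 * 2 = -2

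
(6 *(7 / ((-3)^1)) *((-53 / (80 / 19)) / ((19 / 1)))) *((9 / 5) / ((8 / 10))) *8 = 3339 / 20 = 166.95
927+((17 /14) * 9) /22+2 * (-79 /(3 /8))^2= 248616205 /2772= 89688.39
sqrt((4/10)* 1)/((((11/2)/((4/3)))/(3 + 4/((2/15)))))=8* sqrt(10)/5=5.06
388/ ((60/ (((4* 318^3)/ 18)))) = 231057104/ 5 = 46211420.80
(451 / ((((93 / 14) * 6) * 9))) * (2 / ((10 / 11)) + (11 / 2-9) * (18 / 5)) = -164164 / 12555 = -13.08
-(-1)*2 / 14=1 / 7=0.14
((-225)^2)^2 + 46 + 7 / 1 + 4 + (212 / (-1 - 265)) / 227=77376232580156 / 30191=2562890682.00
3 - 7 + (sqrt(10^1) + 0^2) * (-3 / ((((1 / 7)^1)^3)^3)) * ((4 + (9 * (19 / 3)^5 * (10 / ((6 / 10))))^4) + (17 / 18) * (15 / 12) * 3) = -75844550802312039068655201504598216316369 * sqrt(10) / 114791256 - 4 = -2089371063660607496930820000000000.00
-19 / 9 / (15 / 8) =-152 / 135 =-1.13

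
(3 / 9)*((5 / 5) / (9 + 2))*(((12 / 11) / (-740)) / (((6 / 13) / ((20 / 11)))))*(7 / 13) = -14 / 147741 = -0.00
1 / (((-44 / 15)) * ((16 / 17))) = -255 / 704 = -0.36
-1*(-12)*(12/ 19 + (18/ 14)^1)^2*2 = 1560600/ 17689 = 88.22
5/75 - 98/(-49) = 31/15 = 2.07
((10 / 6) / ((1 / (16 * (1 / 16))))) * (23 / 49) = 115 / 147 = 0.78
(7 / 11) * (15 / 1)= 105 / 11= 9.55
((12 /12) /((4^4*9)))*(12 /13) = 1 /2496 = 0.00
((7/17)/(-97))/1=-0.00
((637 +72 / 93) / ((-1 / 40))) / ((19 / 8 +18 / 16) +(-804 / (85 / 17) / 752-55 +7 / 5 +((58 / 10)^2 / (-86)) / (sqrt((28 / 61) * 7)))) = 19908783294814575000 / 39264221618984459-11055715220599000 * sqrt(61) / 39264221618984459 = 504.85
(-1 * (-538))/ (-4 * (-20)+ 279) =538/ 359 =1.50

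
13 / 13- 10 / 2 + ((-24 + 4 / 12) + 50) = 67 / 3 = 22.33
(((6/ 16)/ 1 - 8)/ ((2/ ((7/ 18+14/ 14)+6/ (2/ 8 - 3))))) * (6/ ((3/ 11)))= 9577/ 144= 66.51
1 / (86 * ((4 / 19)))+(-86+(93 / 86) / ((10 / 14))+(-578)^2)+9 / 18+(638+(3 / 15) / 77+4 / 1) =44319995987 / 132440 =334642.07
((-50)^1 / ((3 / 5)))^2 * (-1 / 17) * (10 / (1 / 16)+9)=-10562500 / 153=-69035.95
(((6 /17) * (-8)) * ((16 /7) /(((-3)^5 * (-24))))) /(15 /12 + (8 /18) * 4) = -128 /350217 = -0.00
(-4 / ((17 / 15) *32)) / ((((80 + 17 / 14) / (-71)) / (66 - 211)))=-360325 / 25772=-13.98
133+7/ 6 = 805/ 6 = 134.17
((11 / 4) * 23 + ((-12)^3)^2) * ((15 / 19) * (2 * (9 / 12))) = 537488505 / 152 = 3536108.59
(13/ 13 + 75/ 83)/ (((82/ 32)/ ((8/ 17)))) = 0.35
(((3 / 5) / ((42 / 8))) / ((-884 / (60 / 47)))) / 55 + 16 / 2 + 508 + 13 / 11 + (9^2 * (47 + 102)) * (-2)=-8587230347 / 363545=-23620.82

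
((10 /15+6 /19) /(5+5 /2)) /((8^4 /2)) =7 /109440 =0.00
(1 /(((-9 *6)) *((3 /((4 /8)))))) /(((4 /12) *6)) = -1 /648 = -0.00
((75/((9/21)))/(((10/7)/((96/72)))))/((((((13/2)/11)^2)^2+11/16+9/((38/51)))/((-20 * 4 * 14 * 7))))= -854921957120/8604657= -99355.73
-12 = -12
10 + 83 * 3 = 259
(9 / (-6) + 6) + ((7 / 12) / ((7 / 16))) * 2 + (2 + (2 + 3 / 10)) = 172 / 15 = 11.47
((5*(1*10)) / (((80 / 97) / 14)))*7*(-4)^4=1520960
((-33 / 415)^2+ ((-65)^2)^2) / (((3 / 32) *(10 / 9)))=147567546802272 / 861125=171366000.06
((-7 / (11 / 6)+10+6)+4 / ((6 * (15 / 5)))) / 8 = 307 / 198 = 1.55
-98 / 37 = -2.65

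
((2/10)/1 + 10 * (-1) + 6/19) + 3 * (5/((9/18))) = 1949/95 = 20.52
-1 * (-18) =18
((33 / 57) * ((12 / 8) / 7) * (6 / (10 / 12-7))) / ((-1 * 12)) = 99 / 9842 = 0.01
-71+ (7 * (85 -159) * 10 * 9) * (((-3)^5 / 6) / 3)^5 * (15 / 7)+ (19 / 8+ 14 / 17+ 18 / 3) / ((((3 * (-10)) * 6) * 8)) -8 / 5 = 194949989748817 / 4352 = 44795493968.02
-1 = -1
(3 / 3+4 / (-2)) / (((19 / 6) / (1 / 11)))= -6 / 209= -0.03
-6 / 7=-0.86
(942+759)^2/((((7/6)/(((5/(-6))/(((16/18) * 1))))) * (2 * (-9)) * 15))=137781/16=8611.31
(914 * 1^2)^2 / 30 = 417698 / 15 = 27846.53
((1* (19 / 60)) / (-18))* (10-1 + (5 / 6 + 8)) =-2033 / 6480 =-0.31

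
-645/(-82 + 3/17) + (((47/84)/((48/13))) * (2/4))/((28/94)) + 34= 6617153411/157038336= 42.14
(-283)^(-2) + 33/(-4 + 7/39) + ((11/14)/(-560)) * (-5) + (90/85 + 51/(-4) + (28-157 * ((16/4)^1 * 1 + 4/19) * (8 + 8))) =-63877564668141691/6043767099104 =-10569.16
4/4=1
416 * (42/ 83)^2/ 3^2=81536/ 6889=11.84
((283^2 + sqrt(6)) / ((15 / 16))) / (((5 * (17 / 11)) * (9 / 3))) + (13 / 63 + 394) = 176 * sqrt(6) / 3825 + 109224523 / 26775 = 4079.46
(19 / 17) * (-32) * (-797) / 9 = 484576 / 153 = 3167.16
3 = 3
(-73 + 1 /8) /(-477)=11 /72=0.15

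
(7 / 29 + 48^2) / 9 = 66823 / 261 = 256.03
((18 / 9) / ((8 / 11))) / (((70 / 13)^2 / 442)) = 410839 / 9800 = 41.92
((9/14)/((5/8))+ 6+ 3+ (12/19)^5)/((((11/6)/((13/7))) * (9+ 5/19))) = 1.11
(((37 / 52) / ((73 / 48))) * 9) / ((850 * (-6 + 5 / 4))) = -7992 / 7663175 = -0.00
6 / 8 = 3 / 4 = 0.75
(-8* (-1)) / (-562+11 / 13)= -104 / 7295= -0.01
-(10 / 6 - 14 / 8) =1 / 12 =0.08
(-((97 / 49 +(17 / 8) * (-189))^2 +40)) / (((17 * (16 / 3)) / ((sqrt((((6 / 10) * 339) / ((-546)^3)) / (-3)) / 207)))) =-24548815481 * sqrt(102830) / 1432927322910720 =-0.01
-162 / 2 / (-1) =81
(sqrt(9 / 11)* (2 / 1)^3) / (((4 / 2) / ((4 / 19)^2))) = 192* sqrt(11) / 3971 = 0.16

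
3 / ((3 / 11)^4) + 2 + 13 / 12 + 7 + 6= 60301 / 108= 558.34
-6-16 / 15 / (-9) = -794 / 135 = -5.88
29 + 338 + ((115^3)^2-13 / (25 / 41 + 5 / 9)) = 994616129371763 / 430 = 2313060765980.84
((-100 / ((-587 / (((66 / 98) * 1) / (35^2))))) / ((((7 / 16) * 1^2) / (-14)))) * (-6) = 25344 / 1409387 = 0.02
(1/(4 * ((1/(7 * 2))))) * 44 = 154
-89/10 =-8.90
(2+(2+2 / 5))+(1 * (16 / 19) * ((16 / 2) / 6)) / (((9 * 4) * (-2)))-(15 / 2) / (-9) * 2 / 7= 82997 / 17955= 4.62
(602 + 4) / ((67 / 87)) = 52722 / 67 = 786.90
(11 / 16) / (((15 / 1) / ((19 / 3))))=209 / 720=0.29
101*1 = 101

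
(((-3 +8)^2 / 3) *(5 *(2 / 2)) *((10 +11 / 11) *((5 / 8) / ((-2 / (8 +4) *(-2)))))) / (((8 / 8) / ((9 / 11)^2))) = 575.28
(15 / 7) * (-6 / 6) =-15 / 7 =-2.14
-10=-10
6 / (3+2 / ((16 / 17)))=48 / 41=1.17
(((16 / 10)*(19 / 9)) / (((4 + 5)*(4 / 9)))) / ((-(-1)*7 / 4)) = 152 / 315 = 0.48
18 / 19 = 0.95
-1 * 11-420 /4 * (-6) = 619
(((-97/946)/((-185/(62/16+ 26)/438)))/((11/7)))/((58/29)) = 35539539/15400880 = 2.31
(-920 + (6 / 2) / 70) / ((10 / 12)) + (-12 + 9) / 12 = -772939 / 700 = -1104.20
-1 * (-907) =907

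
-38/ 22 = -19/ 11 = -1.73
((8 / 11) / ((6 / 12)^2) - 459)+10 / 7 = -35009 / 77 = -454.66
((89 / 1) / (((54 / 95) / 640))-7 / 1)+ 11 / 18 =5410855 / 54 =100201.02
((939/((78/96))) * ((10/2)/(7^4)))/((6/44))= 550880/31213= 17.65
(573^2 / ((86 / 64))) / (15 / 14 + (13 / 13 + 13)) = 147091392 / 9073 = 16211.99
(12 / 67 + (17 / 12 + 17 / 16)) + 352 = 1140581 / 3216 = 354.66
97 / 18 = 5.39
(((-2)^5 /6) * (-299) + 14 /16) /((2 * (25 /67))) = 2565631 /1200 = 2138.03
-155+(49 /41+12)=-141.80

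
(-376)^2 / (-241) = -141376 / 241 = -586.62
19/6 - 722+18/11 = -47335/66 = -717.20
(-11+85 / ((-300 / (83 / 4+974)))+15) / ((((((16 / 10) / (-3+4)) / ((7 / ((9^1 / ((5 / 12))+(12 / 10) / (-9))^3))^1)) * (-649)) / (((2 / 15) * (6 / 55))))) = 3000735 / 1089574511872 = 0.00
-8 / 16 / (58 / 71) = -71 / 116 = -0.61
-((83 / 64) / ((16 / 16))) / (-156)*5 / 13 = 415 / 129792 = 0.00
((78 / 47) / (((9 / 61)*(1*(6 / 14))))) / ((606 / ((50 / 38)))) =138775 / 2435211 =0.06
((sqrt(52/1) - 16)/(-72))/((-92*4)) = -1/1656 + sqrt(13)/13248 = -0.00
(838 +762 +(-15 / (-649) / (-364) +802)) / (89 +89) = 567438857 / 42050008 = 13.49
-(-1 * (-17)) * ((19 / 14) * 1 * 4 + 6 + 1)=-1479 / 7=-211.29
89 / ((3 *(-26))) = -89 / 78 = -1.14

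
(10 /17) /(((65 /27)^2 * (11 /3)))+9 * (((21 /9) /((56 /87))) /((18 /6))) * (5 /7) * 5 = 343927569 /8848840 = 38.87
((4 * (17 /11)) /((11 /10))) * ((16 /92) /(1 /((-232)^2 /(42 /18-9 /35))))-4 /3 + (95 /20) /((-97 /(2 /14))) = 62622762693013 /2471671356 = 25336.20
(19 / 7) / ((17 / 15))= 2.39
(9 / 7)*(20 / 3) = 60 / 7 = 8.57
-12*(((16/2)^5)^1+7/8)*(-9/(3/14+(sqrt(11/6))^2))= 148639617/86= 1728367.64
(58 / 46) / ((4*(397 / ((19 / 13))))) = 551 / 474812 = 0.00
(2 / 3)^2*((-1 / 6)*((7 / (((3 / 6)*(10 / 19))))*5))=-266 / 27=-9.85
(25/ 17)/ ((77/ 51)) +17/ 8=1909/ 616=3.10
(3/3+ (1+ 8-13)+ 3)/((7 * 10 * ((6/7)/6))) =0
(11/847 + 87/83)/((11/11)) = 6782/6391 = 1.06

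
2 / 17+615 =615.12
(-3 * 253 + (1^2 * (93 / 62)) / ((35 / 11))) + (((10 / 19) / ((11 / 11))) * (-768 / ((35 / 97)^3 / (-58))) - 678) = 162148331613 / 325850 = 497616.48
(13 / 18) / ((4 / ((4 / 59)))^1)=13 / 1062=0.01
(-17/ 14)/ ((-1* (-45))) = -0.03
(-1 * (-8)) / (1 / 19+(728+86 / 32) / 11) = 26752 / 222305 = 0.12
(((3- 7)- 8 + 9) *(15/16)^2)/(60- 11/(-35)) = -23625/540416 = -0.04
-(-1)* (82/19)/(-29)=-82/551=-0.15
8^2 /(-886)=-32 /443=-0.07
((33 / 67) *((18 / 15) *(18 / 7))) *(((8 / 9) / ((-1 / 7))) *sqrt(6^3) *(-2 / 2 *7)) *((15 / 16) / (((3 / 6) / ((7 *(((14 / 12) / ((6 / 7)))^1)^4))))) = 3107227739 *sqrt(6) / 173664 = 43826.71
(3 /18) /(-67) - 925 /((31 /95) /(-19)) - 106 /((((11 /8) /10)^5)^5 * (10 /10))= -499049111808742478105393222757625002465930868500736031 /1350221054665058944085288587962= -369605487993622296554877.30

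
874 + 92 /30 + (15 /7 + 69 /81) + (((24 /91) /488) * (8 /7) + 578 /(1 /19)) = 62224759288 /5245695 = 11862.06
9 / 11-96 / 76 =-93 / 209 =-0.44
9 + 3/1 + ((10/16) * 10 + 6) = 97/4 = 24.25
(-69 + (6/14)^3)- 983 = -360809/343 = -1051.92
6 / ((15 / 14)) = 28 / 5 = 5.60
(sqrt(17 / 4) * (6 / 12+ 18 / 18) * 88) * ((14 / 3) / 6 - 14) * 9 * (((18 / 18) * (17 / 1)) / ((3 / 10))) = -445060 * sqrt(17) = -1835029.39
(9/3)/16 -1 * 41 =-40.81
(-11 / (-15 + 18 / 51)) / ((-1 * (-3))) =187 / 747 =0.25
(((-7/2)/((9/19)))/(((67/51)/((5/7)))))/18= -1615/7236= -0.22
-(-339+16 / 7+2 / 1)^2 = -5489649 / 49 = -112033.65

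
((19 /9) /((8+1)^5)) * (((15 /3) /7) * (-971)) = -92245 /3720087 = -0.02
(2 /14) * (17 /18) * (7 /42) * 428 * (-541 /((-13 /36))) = 3936316 /273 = 14418.74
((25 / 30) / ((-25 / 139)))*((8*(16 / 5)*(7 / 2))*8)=-249088 / 75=-3321.17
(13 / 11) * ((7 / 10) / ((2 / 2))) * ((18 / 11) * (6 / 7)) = 702 / 605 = 1.16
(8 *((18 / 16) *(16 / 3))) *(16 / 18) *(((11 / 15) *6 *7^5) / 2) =23664256 / 15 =1577617.07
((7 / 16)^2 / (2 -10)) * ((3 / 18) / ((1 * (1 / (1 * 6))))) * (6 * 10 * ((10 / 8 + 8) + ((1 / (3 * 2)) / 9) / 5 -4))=-139013 / 18432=-7.54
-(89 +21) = -110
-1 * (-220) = 220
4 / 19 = 0.21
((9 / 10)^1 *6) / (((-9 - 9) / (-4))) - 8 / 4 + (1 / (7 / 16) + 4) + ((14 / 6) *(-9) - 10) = -893 / 35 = -25.51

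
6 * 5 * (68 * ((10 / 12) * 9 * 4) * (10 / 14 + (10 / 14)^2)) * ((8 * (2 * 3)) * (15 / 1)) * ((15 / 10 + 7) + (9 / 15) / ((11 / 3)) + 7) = 845145884.97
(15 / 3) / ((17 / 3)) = 15 / 17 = 0.88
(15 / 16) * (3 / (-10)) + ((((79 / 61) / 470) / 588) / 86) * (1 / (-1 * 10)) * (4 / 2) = -4077519233 / 14497845600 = -0.28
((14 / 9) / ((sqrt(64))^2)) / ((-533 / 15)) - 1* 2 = -102371 / 51168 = -2.00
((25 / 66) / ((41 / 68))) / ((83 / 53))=45050 / 112299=0.40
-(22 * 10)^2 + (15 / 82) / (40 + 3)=-170658385 / 3526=-48400.00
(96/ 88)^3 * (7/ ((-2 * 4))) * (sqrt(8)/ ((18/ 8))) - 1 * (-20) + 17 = 37 - 1344 * sqrt(2)/ 1331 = 35.57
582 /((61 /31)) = 18042 /61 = 295.77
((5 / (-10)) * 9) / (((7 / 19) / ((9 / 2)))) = -1539 / 28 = -54.96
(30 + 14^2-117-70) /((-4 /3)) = -117 /4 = -29.25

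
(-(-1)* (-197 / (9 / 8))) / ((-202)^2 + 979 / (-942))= -494864 / 115309167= -0.00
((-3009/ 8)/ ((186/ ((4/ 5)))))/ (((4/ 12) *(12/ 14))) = -7021/ 1240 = -5.66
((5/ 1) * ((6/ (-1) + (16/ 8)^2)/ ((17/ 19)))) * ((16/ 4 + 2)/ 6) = -11.18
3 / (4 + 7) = 3 / 11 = 0.27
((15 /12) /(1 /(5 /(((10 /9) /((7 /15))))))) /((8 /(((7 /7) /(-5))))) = -21 /320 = -0.07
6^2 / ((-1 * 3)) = -12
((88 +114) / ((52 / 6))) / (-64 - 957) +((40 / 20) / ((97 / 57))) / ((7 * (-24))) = -1075135 / 36049468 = -0.03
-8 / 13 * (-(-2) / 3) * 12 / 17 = -0.29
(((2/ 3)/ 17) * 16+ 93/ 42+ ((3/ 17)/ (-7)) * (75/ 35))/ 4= 13933/ 19992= 0.70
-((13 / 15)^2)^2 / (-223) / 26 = 2197 / 22578750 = 0.00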